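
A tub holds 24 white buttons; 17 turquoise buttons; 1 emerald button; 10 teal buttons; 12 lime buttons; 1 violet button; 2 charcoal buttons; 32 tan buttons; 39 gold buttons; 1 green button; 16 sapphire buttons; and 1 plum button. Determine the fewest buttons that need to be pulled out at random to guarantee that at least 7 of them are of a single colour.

By pigeonhole, put each drawn button into a box by colour. The largest draw with every box below 7 takes min(count, 6) from each colour; colours with fewer than 6 contribute all they have.
Σ min(cᵢ, 6) = 6 + 6 + 1 + 6 + 6 + 1 + 2 + 6 + 6 + 1 + 6 + 1 = 48.
Draw number 48 + 1 = 49 must push one box to 7.

49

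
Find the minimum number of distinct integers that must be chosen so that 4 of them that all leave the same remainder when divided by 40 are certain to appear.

121

Pigeonhole: the 40 residue classes mod 40 are the pigeonholes.
With 120 integers one could put 3 in each residue class and have no class reach 4.
The 121st integer pushes some class to 4, so 40·3 + 1 = 121.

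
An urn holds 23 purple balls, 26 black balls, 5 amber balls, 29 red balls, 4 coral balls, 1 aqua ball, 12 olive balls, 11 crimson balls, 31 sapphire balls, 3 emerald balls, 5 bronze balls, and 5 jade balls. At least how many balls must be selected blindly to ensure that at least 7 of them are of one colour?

60

Put each drawn ball into a box by colour. The largest draw with every box below 7 takes min(count, 6) from each colour; colours with fewer than 6 contribute all they have.
Σ min(cᵢ, 6) = 6 + 6 + 5 + 6 + 4 + 1 + 6 + 6 + 6 + 3 + 5 + 5 = 59.
Draw number 59 + 1 = 60 must push one box to 7.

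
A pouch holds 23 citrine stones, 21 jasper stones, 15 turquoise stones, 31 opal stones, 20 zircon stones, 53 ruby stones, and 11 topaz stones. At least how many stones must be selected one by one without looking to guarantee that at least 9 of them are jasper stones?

In the worst case for collecting jasper stones, every non-jasper stone comes out first.
There are 23 + 15 + 31 + 20 + 53 + 11 = 153 non-jasper stones altogether.
After those, each further stone must be jasper, so 153 + 9 = 162 draws guarantee 9 jasper stones.

162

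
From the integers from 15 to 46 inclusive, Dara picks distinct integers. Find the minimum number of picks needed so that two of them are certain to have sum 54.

21

A set avoiding the sum 54 can contain at most one of each pair {x, 54−x}, plus the 8 elements whose complement lies outside the range or equal to its own complement.
The integers 27, …, 46 (20 of them) are such a set: any two sum to at least 27+28 = 55 > 54.
Any 21st integer completes one of the 12 pairs, so 21 choices force a sum of 54.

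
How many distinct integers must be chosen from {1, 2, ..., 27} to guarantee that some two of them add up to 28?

15

Group the elements by complementary pair {x, 28−x}: {1,27}, {2,26}, {3,25}, …, giving 13 two-element pairs and the single value 14 (it cannot pair with itself since the integers are distinct).
By the pigeonhole principle, treating each of those 14 groups as a pigeonhole, one can pick one integer per group — 14 integers — with no two summing to 28.
The 15th integer lands in an occupied pair, forcing a sum of 28.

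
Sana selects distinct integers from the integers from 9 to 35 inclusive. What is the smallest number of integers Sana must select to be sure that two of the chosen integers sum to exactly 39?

17

A set avoiding the sum 39 can contain at most one of each pair {x, 39−x}, plus the 5 elements whose complement lies outside the range.
The integers 20, …, 35 (16 of them) are such a set: any two sum to at least 20+21 = 41 > 39.
Any 17th integer completes one of the 11 pairs, so 17 choices force a sum of 39.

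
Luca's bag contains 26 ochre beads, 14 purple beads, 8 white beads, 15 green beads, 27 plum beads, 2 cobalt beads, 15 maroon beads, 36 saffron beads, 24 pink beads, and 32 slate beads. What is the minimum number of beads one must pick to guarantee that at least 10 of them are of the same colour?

83

The 10 colours are the holes; the beads drawn are the pigeons.
To avoid 10 of any one colour, the worst case takes at most 9 of each colour, or every bead of a colour that has fewer than 9.
That gives 9 + 9 + 8 + 9 + 9 + 2 + 9 + 9 + 9 + 9 = 82 beads with no colour reaching 10.
The next bead forces some colour to 10, so 82 + 1 = 83.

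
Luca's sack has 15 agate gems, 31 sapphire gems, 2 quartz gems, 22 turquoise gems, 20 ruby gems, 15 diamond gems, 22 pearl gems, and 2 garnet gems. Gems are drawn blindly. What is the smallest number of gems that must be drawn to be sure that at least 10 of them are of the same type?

An adversary could hand out at most 9 gems per type (quartz, garnet run out sooner): 9 + 9 + 2 + 9 + 9 + 9 + 9 + 2 = 58 gems and still no type has 10.
One more gem lands in a type already at 9, so 59 draws are enough and 58 are not.

59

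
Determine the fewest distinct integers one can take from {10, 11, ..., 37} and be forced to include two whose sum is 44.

A set avoiding the sum 44 can contain at most one of each pair {x, 44−x}, plus the 4 elements whose complement lies outside the range or equal to its own complement.
The integers 22, …, 37 (16 of them) are such a set: any two sum to at least 22+23 = 45 > 44.
Any 17th integer completes one of the 12 pairs, so 17 choices force a sum of 44.

17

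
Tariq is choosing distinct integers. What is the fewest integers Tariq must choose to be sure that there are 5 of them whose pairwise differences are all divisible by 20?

Integers whose pairwise differences are multiples of 20 are exactly those sharing a remainder mod 20. By the pigeonhole principle, the 20 residue classes mod 20 are the pigeonholes.
With 80 integers one could put 4 in each residue class and have no class reach 5.
The 81st integer pushes some class to 5, so 20·4 + 1 = 81.

81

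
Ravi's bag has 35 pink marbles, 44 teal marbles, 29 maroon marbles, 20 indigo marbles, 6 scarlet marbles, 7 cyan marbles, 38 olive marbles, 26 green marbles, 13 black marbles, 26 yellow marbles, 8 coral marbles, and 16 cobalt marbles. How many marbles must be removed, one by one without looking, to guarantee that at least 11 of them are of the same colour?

112

An adversary could hand out at most 10 marbles per colour (scarlet, cyan, coral run out sooner): 10 + 10 + 10 + 10 + 6 + 7 + 10 + 10 + 10 + 10 + 8 + 10 = 111 marbles and still no colour has 11.
One more marble lands in a colour already at 10, so 112 draws are enough and 111 are not.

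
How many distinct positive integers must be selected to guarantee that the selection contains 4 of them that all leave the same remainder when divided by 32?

Pigeonhole: the 32 residue classes mod 32 are the pigeonholes.
With 96 integers one could put 3 in each residue class and have no class reach 4.
The 97th integer pushes some class to 4, so 32·3 + 1 = 97.

97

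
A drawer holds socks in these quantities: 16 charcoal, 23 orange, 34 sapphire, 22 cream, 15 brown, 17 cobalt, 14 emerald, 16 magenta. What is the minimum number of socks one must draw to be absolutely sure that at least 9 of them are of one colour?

65

By the pigeonhole principle, the 8 colours are the holes; the socks drawn are the pigeons.
To avoid 9 of any one colour, the worst case takes at most 8 of each colour.
That gives 8 + 8 + 8 + 8 + 8 + 8 + 8 + 8 = 64 socks with no colour reaching 9.
The next sock forces some colour to 9, so 64 + 1 = 65.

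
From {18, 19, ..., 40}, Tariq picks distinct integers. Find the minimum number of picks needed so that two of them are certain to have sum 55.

14

A set avoiding the sum 55 can contain at most one of each pair {x, 55−x}, plus the 3 elements whose complement lies outside the range.
The integers 28, …, 40 (13 of them) are such a set: any two sum to at least 28+29 = 57 > 55.
Any 14th integer completes one of the 10 pairs, so 14 choices force a sum of 55.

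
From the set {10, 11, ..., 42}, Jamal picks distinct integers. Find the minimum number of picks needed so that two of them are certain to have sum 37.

25

A set avoiding the sum 37 can contain at most one of each pair {x, 37−x}, plus the 15 elements whose complement lies outside the range.
The integers 19, …, 42 (24 of them) are such a set: any two sum to at least 19+20 = 39 > 37.
Any 25th integer completes one of the 9 pairs, so 25 choices force a sum of 37.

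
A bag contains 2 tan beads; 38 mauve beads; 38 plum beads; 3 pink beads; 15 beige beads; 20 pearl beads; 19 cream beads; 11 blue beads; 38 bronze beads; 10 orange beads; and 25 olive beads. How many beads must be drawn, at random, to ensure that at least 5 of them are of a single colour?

42

Pigeonhole: put each drawn bead into a box by colour. The largest draw with every box below 5 takes min(count, 4) from each colour; colours with fewer than 4 contribute all they have.
Σ min(cᵢ, 4) = 2 + 4 + 4 + 3 + 4 + 4 + 4 + 4 + 4 + 4 + 4 = 41.
Draw number 41 + 1 = 42 must push one box to 5.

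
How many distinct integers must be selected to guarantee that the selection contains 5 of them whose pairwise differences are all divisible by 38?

Integers whose pairwise differences are multiples of 38 are exactly those sharing a remainder mod 38. By the pigeonhole principle, the 38 residue classes mod 38 are the pigeonholes.
With 152 integers one could put 4 in each residue class and have no class reach 5.
The 153rd integer pushes some class to 5, so 38·4 + 1 = 153.

153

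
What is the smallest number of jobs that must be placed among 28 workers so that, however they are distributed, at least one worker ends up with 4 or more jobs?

85

With 84 jobs one could put exactly 3 in each of the 28 workers, and no worker would reach 4.
Pigeonhole: one more job must land in a worker that already has 3, giving it 4.
So 28 × 3 + 1 = 85 jobs are required.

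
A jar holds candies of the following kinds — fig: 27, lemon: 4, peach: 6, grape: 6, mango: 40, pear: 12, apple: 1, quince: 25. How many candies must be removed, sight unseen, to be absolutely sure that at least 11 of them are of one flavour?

58

By the pigeonhole principle, the 8 flavours are the holes; the candies drawn are the pigeons.
To avoid 11 of any one flavour, the worst case takes at most 10 of each flavour, or every candy of a flavour that has fewer than 10.
That gives 10 + 4 + 6 + 6 + 10 + 10 + 1 + 10 = 57 candies with no flavour reaching 11.
The next candy forces some flavour to 11, so 57 + 1 = 58.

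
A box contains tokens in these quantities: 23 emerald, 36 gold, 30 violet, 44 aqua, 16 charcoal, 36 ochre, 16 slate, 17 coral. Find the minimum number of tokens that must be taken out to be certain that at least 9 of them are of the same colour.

By the pigeonhole principle, put each drawn token into a box by colour. The largest draw with every box below 9 takes min(count, 8) from each colour.
Σ min(cᵢ, 8) = 8 + 8 + 8 + 8 + 8 + 8 + 8 + 8 = 64.
Draw number 64 + 1 = 65 must push one box to 9.

65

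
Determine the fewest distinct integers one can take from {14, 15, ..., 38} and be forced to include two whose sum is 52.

14

Group the elements by complementary pair {x, 52−x}: {14,38}, {15,37}, {16,36}, …, giving 12 two-element pairs and the single value 26 (it cannot pair with itself since the integers are distinct).
Pigeonhole: treating each of those 13 groups as a pigeonhole, one can pick one integer per group — 13 integers — with no two summing to 52.
The 14th integer lands in an occupied pair, forcing a sum of 52.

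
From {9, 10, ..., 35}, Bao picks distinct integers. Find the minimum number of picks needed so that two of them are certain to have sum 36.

19

A set avoiding the sum 36 can contain at most one of each pair {x, 36−x}, plus the 9 elements whose complement lies outside the range or equal to its own complement.
The integers 18, …, 35 (18 of them) are such a set: any two sum to at least 18+19 = 37 > 36.
Pigeonhole: any 19th integer completes one of the 9 pairs, so 19 choices force a sum of 36.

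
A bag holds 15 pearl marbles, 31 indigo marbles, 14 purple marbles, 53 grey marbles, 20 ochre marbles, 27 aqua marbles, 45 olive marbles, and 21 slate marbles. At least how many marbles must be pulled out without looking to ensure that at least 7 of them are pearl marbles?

218

In the worst case for collecting pearl marbles, every non-pearl marble comes out first.
There are 31 + 14 + 53 + 20 + 27 + 45 + 21 = 211 non-pearl marbles altogether.
After those, each further marble must be pearl, so 211 + 7 = 218 draws guarantee 7 pearl marbles.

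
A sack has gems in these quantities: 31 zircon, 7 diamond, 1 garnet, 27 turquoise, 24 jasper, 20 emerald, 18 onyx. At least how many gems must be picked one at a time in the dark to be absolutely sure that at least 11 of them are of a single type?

59

Pigeonhole: put each drawn gem into a box by type. The largest draw with every box below 11 takes min(count, 10) from each type; types with fewer than 10 contribute all they have.
Σ min(cᵢ, 10) = 10 + 7 + 1 + 10 + 10 + 10 + 10 = 58.
Draw number 58 + 1 = 59 must push one box to 11.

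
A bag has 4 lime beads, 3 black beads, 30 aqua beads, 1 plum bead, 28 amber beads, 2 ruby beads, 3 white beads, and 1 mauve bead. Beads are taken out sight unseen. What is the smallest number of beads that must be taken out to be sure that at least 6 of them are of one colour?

Put each drawn bead into a box by colour. The largest draw with every box below 6 takes min(count, 5) from each colour; colours with fewer than 5 contribute all they have.
Σ min(cᵢ, 5) = 4 + 3 + 5 + 1 + 5 + 2 + 3 + 1 = 24.
Draw number 24 + 1 = 25 must push one box to 6.

25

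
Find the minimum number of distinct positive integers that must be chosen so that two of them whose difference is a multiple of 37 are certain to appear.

38

Integers whose pairwise differences are multiples of 37 are exactly those sharing a remainder mod 37. By pigeonhole, the 37 residue classes mod 37 are the pigeonholes.
With 37 integers one could put 1 in each residue class and have no class reach 2.
The 38th integer pushes some class to 2, so 37·1 + 1 = 38.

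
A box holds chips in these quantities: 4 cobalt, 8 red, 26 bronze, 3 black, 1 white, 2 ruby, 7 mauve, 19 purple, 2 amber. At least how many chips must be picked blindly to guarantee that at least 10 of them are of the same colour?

46

The 9 colours are the holes; the chips drawn are the pigeons.
To avoid 10 of any one colour, the worst case takes at most 9 of each colour, or every chip of a colour that has fewer than 9.
That gives 4 + 8 + 9 + 3 + 1 + 2 + 7 + 9 + 2 = 45 chips with no colour reaching 10.
The next chip forces some colour to 10, so 45 + 1 = 46.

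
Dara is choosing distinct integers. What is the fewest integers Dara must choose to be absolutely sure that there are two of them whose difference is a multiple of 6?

7

Integers whose pairwise differences are multiples of 6 are exactly those sharing a remainder mod 6. The 6 residue classes mod 6 are the pigeonholes.
With 6 integers one could put 1 in each residue class and have no class reach 2.
The 7th integer pushes some class to 2, so 6·1 + 1 = 7.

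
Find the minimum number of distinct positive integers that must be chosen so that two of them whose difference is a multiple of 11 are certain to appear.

Integers whose pairwise differences are multiples of 11 are exactly those sharing a remainder mod 11. By the pigeonhole principle, the 11 residue classes mod 11 are the pigeonholes.
With 11 integers one could put 1 in each residue class and have no class reach 2.
The 12th integer pushes some class to 2, so 11·1 + 1 = 12.

12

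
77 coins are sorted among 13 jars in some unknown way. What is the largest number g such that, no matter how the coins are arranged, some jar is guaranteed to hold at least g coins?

Pigeonhole: the 13 jars are the holes and the 77 coins are the pigeons.
If every jar held at most 5 coins, the total would be at most 13 × 5 = 65, which is less than 77.
So some jar holds at least ⌈77/13⌉ = 6 coins.

6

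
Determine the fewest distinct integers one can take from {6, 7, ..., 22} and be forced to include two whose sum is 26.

A set avoiding the sum 26 can contain at most one of each pair {x, 26−x}, plus the 3 elements whose complement lies outside the range or equal to its own complement.
The integers 13, …, 22 (10 of them) are such a set: any two sum to at least 13+14 = 27 > 26.
Any 11th integer completes one of the 7 pairs, so 11 choices force a sum of 26.

11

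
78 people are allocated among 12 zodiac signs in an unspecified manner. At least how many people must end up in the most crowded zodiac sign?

The 12 zodiac signs are the holes and the 78 people are the pigeons.
If every zodiac sign held at most 6 people, the total would be at most 12 × 6 = 72, which is less than 78.
So some zodiac sign holds at least ⌈78/12⌉ = 7 people.

7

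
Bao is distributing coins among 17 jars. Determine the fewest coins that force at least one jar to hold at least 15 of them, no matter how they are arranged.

239

With 238 coins one could put exactly 14 in each of the 17 jars, and no jar would reach 15.
By the pigeonhole principle, one more coin must land in a jar that already has 14, giving it 15.
So 17 × 14 + 1 = 239 coins are required.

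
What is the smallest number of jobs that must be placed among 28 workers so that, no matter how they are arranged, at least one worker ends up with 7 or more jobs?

169

With 168 jobs one could put exactly 6 in each of the 28 workers, and no worker would reach 7.
One more job must land in a worker that already has 6, giving it 7.
So 28 × 6 + 1 = 169 jobs are required.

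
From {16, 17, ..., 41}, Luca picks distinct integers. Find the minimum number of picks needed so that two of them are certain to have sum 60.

A set avoiding the sum 60 can contain at most one of each pair {x, 60−x}, plus the 4 elements whose complement lies outside the range or equal to its own complement.
The integers 16, …, 30 (15 of them) are such a set: any two sum to at least 16+17 = 33 and at most 29+30 = 59 < 60.
By the pigeonhole principle, any 16th integer completes one of the 11 pairs, so 16 choices force a sum of 60.

16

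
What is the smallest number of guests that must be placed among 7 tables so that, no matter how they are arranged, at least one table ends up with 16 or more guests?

106

With 105 guests one could put exactly 15 in each of the 7 tables, and no table would reach 16.
One more guest must land in a table that already has 15, giving it 16.
So 7 × 15 + 1 = 106 guests are required.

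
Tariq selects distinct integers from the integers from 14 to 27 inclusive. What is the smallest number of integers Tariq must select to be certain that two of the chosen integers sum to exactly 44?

Two chosen integers sum to 44 exactly when both halves of some pair {x, 44−x} with 17 ≤ x ≤ 44−x ≤ 27 are chosen — 5 such pairs.
The remaining 4 elements (those with no distinct partner in range) can never complete a 44-sum, so the worst case takes all of them and one from each pair: 4 + 5 = 9.
The 10th integer has to be the second member of some pair, so 9 + 1 = 10.

10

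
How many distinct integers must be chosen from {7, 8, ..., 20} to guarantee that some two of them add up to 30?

10

A set avoiding the sum 30 can contain at most one of each pair {x, 30−x}, plus the 4 elements whose complement lies outside the range or equal to its own complement.
The integers 7, …, 15 (9 of them) are such a set: any two sum to at least 7+8 = 15 and at most 14+15 = 29 < 30.
Pigeonhole: any 10th integer completes one of the 5 pairs, so 10 choices force a sum of 30.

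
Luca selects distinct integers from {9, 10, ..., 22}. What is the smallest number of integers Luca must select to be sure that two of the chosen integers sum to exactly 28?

10

Two chosen integers sum to 28 exactly when both halves of some pair {x, 28−x} with 9 ≤ x ≤ 28−x ≤ 19 are chosen — 5 such pairs.
The remaining 4 elements (those with no distinct partner in range) can never complete a 28-sum, so the worst case takes all of them and one from each pair: 4 + 5 = 9.
The 10th integer has to be the second member of some pair, so 9 + 1 = 10.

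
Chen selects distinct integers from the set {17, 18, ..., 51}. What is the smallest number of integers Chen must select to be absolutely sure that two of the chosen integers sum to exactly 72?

Two chosen integers sum to 72 exactly when both halves of some pair {x, 72−x} with 21 ≤ x ≤ 72−x ≤ 51 are chosen — 15 such pairs.
The remaining 5 elements (those with no distinct partner in range) can never complete a 72-sum, so the worst case takes all of them and one from each pair: 5 + 15 = 20.
The 21st integer has to be the second member of some pair, so 20 + 1 = 21.

21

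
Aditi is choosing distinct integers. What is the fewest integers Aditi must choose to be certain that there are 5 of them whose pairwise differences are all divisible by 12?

Integers whose pairwise differences are multiples of 12 are exactly those sharing a remainder mod 12. By pigeonhole, the 12 residue classes mod 12 are the pigeonholes.
With 48 integers one could put 4 in each residue class and have no class reach 5.
The 49th integer pushes some class to 5, so 12·4 + 1 = 49.

49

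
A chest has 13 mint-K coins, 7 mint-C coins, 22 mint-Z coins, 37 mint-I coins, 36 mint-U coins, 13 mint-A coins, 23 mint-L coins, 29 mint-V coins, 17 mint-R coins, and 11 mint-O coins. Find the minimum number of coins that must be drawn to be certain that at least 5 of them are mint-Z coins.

191

In the worst case for collecting mint-Z coins, every non-mint-Z coin comes out first.
There are 13 + 7 + 37 + 36 + 13 + 23 + 29 + 17 + 11 = 186 non-mint-Z coins altogether.
After those, each further coin must be mint-Z, so 186 + 5 = 191 draws guarantee 5 mint-Z coins.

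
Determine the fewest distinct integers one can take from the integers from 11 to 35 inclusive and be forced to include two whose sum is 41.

16

Group the elements by complementary pair {x, 41−x}: {11,30}, {12,29}, {13,28}, …, giving 10 two-element pairs and 5 integers whose partner 41−x falls outside [11,35].
Treating each of those 15 groups as a pigeonhole, one can pick one integer per group — 15 integers — with no two summing to 41.
The 16th integer lands in an occupied pair, forcing a sum of 41.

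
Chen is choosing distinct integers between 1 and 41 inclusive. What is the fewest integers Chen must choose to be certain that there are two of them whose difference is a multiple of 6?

7

Integers whose pairwise differences are multiples of 6 are exactly those sharing a remainder mod 6. The 6 residue classes mod 6 are the pigeonholes.
With 6 integers one could put 1 in each residue class and have no class reach 2.
The 7th integer pushes some class to 2, so 6·1 + 1 = 7.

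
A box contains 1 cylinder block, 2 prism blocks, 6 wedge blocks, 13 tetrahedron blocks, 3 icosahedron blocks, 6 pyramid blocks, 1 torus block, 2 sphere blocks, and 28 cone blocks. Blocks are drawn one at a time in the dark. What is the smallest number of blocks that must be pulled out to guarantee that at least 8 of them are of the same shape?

36

An adversary could hand out at most 7 blocks per shape (7 shapes run out sooner): 1 + 2 + 6 + 7 + 3 + 6 + 1 + 2 + 7 = 35 blocks and still no shape has 8.
One more block lands in a shape already at 7, so 36 draws are enough and 35 are not.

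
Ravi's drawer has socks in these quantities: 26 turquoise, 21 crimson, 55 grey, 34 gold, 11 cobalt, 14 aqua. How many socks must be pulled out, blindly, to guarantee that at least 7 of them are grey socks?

In the worst case for collecting grey socks, every non-grey sock comes out first.
There are 26 + 21 + 34 + 11 + 14 = 106 non-grey socks altogether.
After those, each further sock must be grey, so 106 + 7 = 113 draws guarantee 7 grey socks.

113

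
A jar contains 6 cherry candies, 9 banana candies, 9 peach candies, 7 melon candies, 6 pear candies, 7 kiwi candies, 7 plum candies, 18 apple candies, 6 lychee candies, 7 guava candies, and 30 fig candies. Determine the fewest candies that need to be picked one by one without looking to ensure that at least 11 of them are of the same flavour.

By the pigeonhole principle, put each drawn candy into a box by flavour. The largest draw with every box below 11 takes min(count, 10) from each flavour; flavours with fewer than 10 contribute all they have.
Σ min(cᵢ, 10) = 6 + 9 + 9 + 7 + 6 + 7 + 7 + 10 + 6 + 7 + 10 = 84.
Draw number 84 + 1 = 85 must push one box to 11.

85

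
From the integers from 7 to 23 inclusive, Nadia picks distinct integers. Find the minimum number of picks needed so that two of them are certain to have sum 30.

Group the elements by complementary pair {x, 30−x}: {7,23}, {8,22}, {9,21}, …, giving 8 two-element pairs and the single value 15 (it cannot pair with itself since the integers are distinct).
Treating each of those 9 groups as a pigeonhole, one can pick one integer per group — 9 integers — with no two summing to 30.
The 10th integer lands in an occupied pair, forcing a sum of 30.

10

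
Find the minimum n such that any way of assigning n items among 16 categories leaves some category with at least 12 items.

With 176 items one could put exactly 11 in each of the 16 categories, and no category would reach 12.
One more item must land in a category that already has 11, giving it 12.
So 16 × 11 + 1 = 177 items are required.

177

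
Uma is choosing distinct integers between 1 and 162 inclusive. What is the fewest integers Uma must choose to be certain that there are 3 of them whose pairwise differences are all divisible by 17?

Integers whose pairwise differences are multiples of 17 are exactly those sharing a remainder mod 17. By pigeonhole, the 17 residue classes mod 17 are the pigeonholes.
With 34 integers one could put 2 in each residue class and have no class reach 3.
The 35th integer pushes some class to 3, so 17·2 + 1 = 35.

35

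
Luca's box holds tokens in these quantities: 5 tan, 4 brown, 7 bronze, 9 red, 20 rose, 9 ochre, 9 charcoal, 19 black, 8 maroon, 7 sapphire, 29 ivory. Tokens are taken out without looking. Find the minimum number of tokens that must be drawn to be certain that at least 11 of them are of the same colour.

89

An adversary could hand out at most 10 tokens per colour (8 colours run out sooner): 5 + 4 + 7 + 9 + 10 + 9 + 9 + 10 + 8 + 7 + 10 = 88 tokens and still no colour has 11.
Pigeonhole: one more token lands in a colour already at 10, so 89 draws are enough and 88 are not.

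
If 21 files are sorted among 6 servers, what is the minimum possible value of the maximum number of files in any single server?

The 6 servers are the holes and the 21 files are the pigeons.
If every server held at most 3 files, the total would be at most 6 × 3 = 18, which is less than 21.
So some server holds at least ⌈21/6⌉ = 4 files.

4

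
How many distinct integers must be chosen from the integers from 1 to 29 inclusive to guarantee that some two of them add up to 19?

A set avoiding the sum 19 can contain at most one of each pair {x, 19−x}, plus the 11 elements whose complement lies outside the range.
The integers 10, …, 29 (20 of them) are such a set: any two sum to at least 10+11 = 21 > 19.
Any 21st integer completes one of the 9 pairs, so 21 choices force a sum of 19.

21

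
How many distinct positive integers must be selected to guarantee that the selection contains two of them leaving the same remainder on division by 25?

26

The 25 residue classes mod 25 are the pigeonholes.
With 25 integers one could put 1 in each residue class and have no class reach 2.
The 26th integer pushes some class to 2, so 25·1 + 1 = 26.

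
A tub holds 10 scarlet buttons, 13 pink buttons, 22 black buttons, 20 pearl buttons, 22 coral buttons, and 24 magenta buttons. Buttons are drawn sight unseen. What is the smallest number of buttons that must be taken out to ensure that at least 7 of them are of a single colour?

Put each drawn button into a box by colour. The largest draw with every box below 7 takes min(count, 6) from each colour.
Σ min(cᵢ, 6) = 6 + 6 + 6 + 6 + 6 + 6 = 36.
Draw number 36 + 1 = 37 must push one box to 7.

37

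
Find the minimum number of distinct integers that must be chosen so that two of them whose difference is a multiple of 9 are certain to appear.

Integers whose pairwise differences are multiples of 9 are exactly those sharing a remainder mod 9. By pigeonhole, the 9 residue classes mod 9 are the pigeonholes.
With 9 integers one could put 1 in each residue class and have no class reach 2.
The 10th integer pushes some class to 2, so 9·1 + 1 = 10.

10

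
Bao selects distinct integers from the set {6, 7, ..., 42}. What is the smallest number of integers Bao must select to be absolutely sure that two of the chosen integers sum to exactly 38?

25

Group the elements by complementary pair {x, 38−x}: {6,32}, {7,31}, {8,30}, …, giving 13 two-element pairs; the single value 19 (it cannot pair with itself since the integers are distinct); and 10 integers whose partner 38−x falls outside [6,42].
Pigeonhole: treating each of those 24 groups as a pigeonhole, one can pick one integer per group — 24 integers — with no two summing to 38.
The 25th integer lands in an occupied pair, forcing a sum of 38.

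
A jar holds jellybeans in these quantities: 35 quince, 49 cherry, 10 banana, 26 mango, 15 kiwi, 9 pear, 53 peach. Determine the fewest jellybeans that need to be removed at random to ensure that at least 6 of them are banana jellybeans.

In the worst case for collecting banana jellybeans, every non-banana jellybean comes out first.
There are 35 + 49 + 26 + 15 + 9 + 53 = 187 non-banana jellybeans altogether.
After those, each further jellybean must be banana, so 187 + 6 = 193 draws guarantee 6 banana jellybeans.

193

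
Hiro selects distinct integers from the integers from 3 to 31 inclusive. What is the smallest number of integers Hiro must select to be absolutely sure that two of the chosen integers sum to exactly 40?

19

A set avoiding the sum 40 can contain at most one of each pair {x, 40−x}, plus the 7 elements whose complement lies outside the range or equal to its own complement.
The integers 3, …, 20 (18 of them) are such a set: any two sum to at least 3+4 = 7 and at most 19+20 = 39 < 40.
Any 19th integer completes one of the 11 pairs, so 19 choices force a sum of 40.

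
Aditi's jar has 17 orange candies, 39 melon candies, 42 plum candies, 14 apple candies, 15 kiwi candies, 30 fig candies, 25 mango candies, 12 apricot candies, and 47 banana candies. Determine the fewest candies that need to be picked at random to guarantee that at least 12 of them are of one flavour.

By the pigeonhole principle, put each drawn candy into a box by flavour. The largest draw with every box below 12 takes min(count, 11) from each flavour.
Σ min(cᵢ, 11) = 11 + 11 + 11 + 11 + 11 + 11 + 11 + 11 + 11 = 99.
Draw number 99 + 1 = 100 must push one box to 12.

100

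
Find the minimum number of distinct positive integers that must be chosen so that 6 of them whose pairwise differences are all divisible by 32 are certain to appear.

161

Integers whose pairwise differences are multiples of 32 are exactly those sharing a remainder mod 32. Pigeonhole: the 32 residue classes mod 32 are the pigeonholes.
With 160 integers one could put 5 in each residue class and have no class reach 6.
The 161st integer pushes some class to 6, so 32·5 + 1 = 161.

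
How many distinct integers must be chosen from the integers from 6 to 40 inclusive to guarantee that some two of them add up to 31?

26

Two chosen integers sum to 31 exactly when both halves of some pair {x, 31−x} with 6 ≤ x ≤ 31−x ≤ 25 are chosen — 10 such pairs.
The remaining 15 elements (those with no distinct partner in range) can never complete a 31-sum, so the worst case takes all of them and one from each pair: 15 + 10 = 25.
The 26th integer has to be the second member of some pair, so 25 + 1 = 26.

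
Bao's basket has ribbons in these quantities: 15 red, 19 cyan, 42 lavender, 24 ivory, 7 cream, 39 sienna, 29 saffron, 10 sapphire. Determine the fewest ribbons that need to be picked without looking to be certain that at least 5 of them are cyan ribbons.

In the worst case for collecting cyan ribbons, every non-cyan ribbon comes out first.
There are 15 + 42 + 24 + 7 + 39 + 29 + 10 = 166 non-cyan ribbons altogether.
After those, each further ribbon must be cyan, so 166 + 5 = 171 draws guarantee 5 cyan ribbons.

171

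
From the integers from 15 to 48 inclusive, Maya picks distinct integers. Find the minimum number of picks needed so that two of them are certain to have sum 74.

24

Two chosen integers sum to 74 exactly when both halves of some pair {x, 74−x} with 26 ≤ x ≤ 74−x ≤ 48 are chosen — 11 such pairs.
The remaining 12 elements (those with no distinct partner in range) can never complete a 74-sum, so the worst case takes all of them and one from each pair: 12 + 11 = 23.
By pigeonhole, the 24th integer has to be the second member of some pair, so 23 + 1 = 24.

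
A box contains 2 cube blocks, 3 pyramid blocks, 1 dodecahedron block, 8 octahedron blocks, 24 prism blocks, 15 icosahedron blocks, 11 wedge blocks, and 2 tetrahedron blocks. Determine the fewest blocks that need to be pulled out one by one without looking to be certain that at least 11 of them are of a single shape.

The 8 shapes are the holes; the blocks drawn are the pigeons.
To avoid 11 of any one shape, the worst case takes at most 10 of each shape, or every block of a shape that has fewer than 10.
That gives 2 + 3 + 1 + 8 + 10 + 10 + 10 + 2 = 46 blocks with no shape reaching 11.
The next block forces some shape to 11, so 46 + 1 = 47.

47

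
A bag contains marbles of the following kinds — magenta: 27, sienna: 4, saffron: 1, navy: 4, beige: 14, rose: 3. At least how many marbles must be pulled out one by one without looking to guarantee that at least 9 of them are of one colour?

Pigeonhole: put each drawn marble into a box by colour. The largest draw with every box below 9 takes min(count, 8) from each colour; colours with fewer than 8 contribute all they have.
Σ min(cᵢ, 8) = 8 + 4 + 1 + 4 + 8 + 3 = 28.
Draw number 28 + 1 = 29 must push one box to 9.

29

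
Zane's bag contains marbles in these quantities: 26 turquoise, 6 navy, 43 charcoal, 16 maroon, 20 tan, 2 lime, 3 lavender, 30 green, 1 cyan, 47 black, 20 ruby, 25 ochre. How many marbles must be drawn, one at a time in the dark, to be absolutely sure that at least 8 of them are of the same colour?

An adversary could hand out at most 7 marbles per colour (4 colours run out sooner): 7 + 6 + 7 + 7 + 7 + 2 + 3 + 7 + 1 + 7 + 7 + 7 = 68 marbles and still no colour has 8.
Pigeonhole: one more marble lands in a colour already at 7, so 69 draws are enough and 68 are not.

69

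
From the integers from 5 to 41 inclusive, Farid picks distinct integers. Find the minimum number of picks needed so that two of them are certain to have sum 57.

25

Two chosen integers sum to 57 exactly when both halves of some pair {x, 57−x} with 16 ≤ x ≤ 57−x ≤ 41 are chosen — 13 such pairs.
The remaining 11 elements (those with no distinct partner in range) can never complete a 57-sum, so the worst case takes all of them and one from each pair: 11 + 13 = 24.
By pigeonhole, the 25th integer has to be the second member of some pair, so 24 + 1 = 25.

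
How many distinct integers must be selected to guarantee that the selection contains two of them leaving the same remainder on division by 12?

Pigeonhole: the 12 residue classes mod 12 are the pigeonholes.
With 12 integers one could put 1 in each residue class and have no class reach 2.
The 13th integer pushes some class to 2, so 12·1 + 1 = 13.

13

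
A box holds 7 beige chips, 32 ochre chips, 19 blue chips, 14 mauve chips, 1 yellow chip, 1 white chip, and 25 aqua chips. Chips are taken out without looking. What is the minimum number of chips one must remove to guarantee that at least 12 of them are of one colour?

54

Pigeonhole: put each drawn chip into a box by colour. The largest draw with every box below 12 takes min(count, 11) from each colour; colours with fewer than 11 contribute all they have.
Σ min(cᵢ, 11) = 7 + 11 + 11 + 11 + 1 + 1 + 11 = 53.
Draw number 53 + 1 = 54 must push one box to 12.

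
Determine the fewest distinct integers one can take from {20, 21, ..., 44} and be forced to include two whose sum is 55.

A set avoiding the sum 55 can contain at most one of each pair {x, 55−x}, plus the 9 elements whose complement lies outside the range.
The integers 28, …, 44 (17 of them) are such a set: any two sum to at least 28+29 = 57 > 55.
By pigeonhole, any 18th integer completes one of the 8 pairs, so 18 choices force a sum of 55.

18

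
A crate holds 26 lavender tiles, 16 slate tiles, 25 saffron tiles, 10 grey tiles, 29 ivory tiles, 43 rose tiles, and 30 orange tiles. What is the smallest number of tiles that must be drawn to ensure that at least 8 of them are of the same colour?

50

The 7 colours are the holes; the tiles drawn are the pigeons.
To avoid 8 of any one colour, the worst case takes at most 7 of each colour.
That gives 7 + 7 + 7 + 7 + 7 + 7 + 7 = 49 tiles with no colour reaching 8.
The next tile forces some colour to 8, so 49 + 1 = 50.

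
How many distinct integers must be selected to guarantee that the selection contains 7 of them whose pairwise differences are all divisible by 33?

199

Integers whose pairwise differences are multiples of 33 are exactly those sharing a remainder mod 33. By the pigeonhole principle, the 33 residue classes mod 33 are the pigeonholes.
With 198 integers one could put 6 in each residue class and have no class reach 7.
The 199th integer pushes some class to 7, so 33·6 + 1 = 199.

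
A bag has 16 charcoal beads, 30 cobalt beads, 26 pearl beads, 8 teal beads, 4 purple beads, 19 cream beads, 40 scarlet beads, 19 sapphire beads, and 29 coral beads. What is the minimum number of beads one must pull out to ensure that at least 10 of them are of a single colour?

An adversary could hand out at most 9 beads per colour (teal, purple run out sooner): 9 + 9 + 9 + 8 + 4 + 9 + 9 + 9 + 9 = 75 beads and still no colour has 10.
One more bead lands in a colour already at 9, so 76 draws are enough and 75 are not.

76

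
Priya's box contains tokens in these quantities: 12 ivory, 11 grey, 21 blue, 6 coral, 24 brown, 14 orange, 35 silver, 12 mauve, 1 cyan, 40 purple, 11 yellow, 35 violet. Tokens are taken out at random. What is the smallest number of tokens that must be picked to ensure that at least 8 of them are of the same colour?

Put each drawn token into a box by colour. The largest draw with every box below 8 takes min(count, 7) from each colour; colours with fewer than 7 contribute all they have.
Σ min(cᵢ, 7) = 7 + 7 + 7 + 6 + 7 + 7 + 7 + 7 + 1 + 7 + 7 + 7 = 77.
Draw number 77 + 1 = 78 must push one box to 8.

78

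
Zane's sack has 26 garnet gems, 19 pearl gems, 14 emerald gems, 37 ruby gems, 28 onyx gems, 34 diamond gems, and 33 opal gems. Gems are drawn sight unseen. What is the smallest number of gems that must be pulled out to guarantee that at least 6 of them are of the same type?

Put each drawn gem into a box by type. The largest draw with every box below 6 takes min(count, 5) from each type.
Σ min(cᵢ, 5) = 5 + 5 + 5 + 5 + 5 + 5 + 5 = 35.
Draw number 35 + 1 = 36 must push one box to 6.

36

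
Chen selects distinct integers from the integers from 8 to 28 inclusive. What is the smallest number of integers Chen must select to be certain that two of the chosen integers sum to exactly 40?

14

Two chosen integers sum to 40 exactly when both halves of some pair {x, 40−x} with 12 ≤ x ≤ 40−x ≤ 28 are chosen — 8 such pairs.
The remaining 5 elements (those with no distinct partner in range) can never complete a 40-sum, so the worst case takes all of them and one from each pair: 5 + 8 = 13.
The 14th integer has to be the second member of some pair, so 13 + 1 = 14.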